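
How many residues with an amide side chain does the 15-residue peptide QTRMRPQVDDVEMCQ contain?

Asparagine (N) and glutamine (Q) have uncharged amide side chains.
Matching residues: Q1, Q7, Q15.

3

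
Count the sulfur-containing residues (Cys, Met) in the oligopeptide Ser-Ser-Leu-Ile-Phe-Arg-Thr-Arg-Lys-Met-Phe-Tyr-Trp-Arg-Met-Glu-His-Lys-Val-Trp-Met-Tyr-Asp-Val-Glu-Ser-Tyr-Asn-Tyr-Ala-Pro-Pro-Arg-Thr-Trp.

Matching residues: Met10, Met15, Met21.

3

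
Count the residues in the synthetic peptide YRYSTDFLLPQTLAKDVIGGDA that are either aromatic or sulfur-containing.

3

Aromatic: F, W, Y. Sulfur-containing: C, M.
Aromatic residues here: Y1, Y3, F7 (3).
Sulfur-containing residues here: none (0).
The two groups share no amino acid, so total = 3 + 0 = 3.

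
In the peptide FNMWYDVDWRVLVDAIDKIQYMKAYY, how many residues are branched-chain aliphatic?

The BCAAs are Val, Leu, and Ile — aliphatic side chains with a branch point.
Matching residues: V7, V11, L12, V13, I16, I19.

6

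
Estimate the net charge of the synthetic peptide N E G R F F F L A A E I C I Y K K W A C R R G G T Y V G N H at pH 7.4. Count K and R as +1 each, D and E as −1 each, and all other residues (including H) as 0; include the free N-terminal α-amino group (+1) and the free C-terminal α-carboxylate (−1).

Positive (K, R): R4, K16, K17, R21, R22 → +5.
Negative (D, E): E2, E11 → −2.
The N-terminus (+1) and C-terminus (−1) cancel.
Net charge = (+5) + (−2) = +3.

+3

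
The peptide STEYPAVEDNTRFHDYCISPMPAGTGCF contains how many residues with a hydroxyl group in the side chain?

7

S, T, and Y are the three residues with a side-chain hydroxyl.
Matching residues: S1, T2, Y4, T11, Y16, S19, T25.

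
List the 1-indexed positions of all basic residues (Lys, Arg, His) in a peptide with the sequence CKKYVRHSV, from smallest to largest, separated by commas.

2, 3, 6, 7

Matching residues: K2, K3, R6, H7.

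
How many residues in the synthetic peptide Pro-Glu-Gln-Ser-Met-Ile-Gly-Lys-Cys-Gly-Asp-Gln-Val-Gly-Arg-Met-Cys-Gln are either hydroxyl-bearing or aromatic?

Hydroxyl-bearing: S, T, Y. Aromatic: F, W, Y.
Hydroxyl-bearing residues here: Ser4 (1).
Aromatic residues here: none (0).
(Y belongs to both groups, but none appear in this sequence.) Total = 1 + 0 = 1.

1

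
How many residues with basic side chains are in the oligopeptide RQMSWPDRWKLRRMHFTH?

7

K, R, and H are the three residues with basic side chains (ε-amine, guanidinium, and imidazole respectively).
Matching residues: R1, R8, K10, R12, R13, H15, H18.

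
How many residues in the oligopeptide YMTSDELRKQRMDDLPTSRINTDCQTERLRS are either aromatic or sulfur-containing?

4

Aromatic: F, W, Y. Sulfur-containing: C, M.
Aromatic residues here: Y1 (1).
Sulfur-containing residues here: M2, M12, C24 (3).
The two groups share no amino acid, so total = 1 + 3 = 4.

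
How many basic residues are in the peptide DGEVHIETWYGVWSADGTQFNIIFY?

1

K, R, and H are the three residues with basic side chains (ε-amine, guanidinium, and imidazole respectively).
Matching residues: H5.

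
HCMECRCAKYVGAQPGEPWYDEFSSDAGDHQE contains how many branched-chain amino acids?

The BCAAs are Val, Leu, and Ile — aliphatic side chains with a branch point.
Matching residues: V11.

1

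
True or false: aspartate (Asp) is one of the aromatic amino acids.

Phenylalanine (F), tryptophan (W), and tyrosine (Y) have aromatic ring side chains.
Aspartate is not in this group.

False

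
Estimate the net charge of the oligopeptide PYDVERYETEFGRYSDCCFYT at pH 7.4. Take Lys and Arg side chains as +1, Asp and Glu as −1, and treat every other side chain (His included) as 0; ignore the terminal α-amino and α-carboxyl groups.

-3

Positive (K, R): R6, R13 → +2.
Negative (D, E): D3, E5, E8, E10, D16 → −5.
Net charge = (+2) + (−5) = −3.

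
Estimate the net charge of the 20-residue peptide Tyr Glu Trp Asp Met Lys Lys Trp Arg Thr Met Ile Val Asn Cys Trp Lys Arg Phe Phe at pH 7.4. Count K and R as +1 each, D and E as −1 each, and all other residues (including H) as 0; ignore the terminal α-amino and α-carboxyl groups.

+3

Positive (K, R): Lys6, Lys7, Arg9, Lys17, Arg18 → +5.
Negative (D, E): Glu2, Asp4 → −2.
Net charge = (+5) + (−2) = +3.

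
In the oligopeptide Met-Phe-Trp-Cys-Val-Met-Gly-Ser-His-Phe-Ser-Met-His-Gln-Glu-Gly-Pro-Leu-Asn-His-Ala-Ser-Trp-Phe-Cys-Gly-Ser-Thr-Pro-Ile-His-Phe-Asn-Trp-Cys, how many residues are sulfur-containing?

Only Cys (C) and Met (M) have a sulfur atom in the side chain.
Matching residues: Met1, Cys4, Met6, Met12, Cys25, Cys35.

6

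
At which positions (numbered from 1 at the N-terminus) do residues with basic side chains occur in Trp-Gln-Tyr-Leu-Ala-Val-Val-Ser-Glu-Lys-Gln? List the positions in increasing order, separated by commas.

K, R, and H are the three residues with basic side chains (ε-amine, guanidinium, and imidazole respectively).
Matching residues: Lys10.

10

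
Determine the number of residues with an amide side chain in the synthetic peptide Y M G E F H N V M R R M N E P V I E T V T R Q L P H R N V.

Only N (asparagine) and Q (glutamine) carry a side-chain carboxamide.
Matching residues: N7, N13, Q23, N28.

4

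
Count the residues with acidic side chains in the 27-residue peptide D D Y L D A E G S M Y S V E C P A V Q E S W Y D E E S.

9

The acidic residues are Asp (D) and Glu (E), whose side chains end in a carboxylate group.
Matching residues: D1, D2, D5, E7, E14, E20, D24, E25, E26.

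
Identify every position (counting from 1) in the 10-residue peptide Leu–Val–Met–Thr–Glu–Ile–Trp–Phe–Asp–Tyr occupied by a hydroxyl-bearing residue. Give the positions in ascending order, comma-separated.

Serine (S), threonine (T), and tyrosine (Y) each carry a hydroxyl group on the side chain.
Matching residues: Thr4, Tyr10.

4, 10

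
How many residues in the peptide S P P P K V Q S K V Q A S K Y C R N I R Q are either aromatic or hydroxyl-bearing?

4

Aromatic: F, W, Y. Hydroxyl-bearing: S, T, Y.
Aromatic residues here: Y15 (1).
Hydroxyl-bearing residues here: S1, S8, S13, Y15 (4).
Y is in both groups, so the 1 Y residue must not be double-counted.
Total = 1 + 4 − 1 = 4.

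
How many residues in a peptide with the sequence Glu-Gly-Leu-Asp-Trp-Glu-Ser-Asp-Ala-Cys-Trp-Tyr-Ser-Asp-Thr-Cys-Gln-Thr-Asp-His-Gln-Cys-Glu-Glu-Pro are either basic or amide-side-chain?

3

Basic: H, K, R. Amide-side-chain: N, Q.
Basic residues here: His20 (1).
Amide-side-chain residues here: Gln17, Gln21 (2).
The two groups share no amino acid, so total = 1 + 2 = 3.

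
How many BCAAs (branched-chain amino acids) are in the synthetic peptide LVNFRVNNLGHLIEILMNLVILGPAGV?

The BCAAs are Val, Leu, and Ile — aliphatic side chains with a branch point.
Matching residues: L1, V2, V6, L9, L12, I13, I15, L16, L19, V20, I21, L22, V27.

13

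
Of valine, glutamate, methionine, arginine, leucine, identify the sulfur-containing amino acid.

methionine

Only Cys (C) and Met (M) have a sulfur atom in the side chain.
Of the listed options, only methionine belongs to this group.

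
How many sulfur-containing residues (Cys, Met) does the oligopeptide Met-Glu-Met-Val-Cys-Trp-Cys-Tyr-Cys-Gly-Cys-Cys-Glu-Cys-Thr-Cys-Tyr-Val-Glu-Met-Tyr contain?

10

Matching residues: Met1, Met3, Cys5, Cys7, Cys9, Cys11, Cys12, Cys14, Cys16, Met20.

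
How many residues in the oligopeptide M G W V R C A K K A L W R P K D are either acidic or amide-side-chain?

Acidic: D, E. Amide-side-chain: N, Q.
Acidic residues here: D16 (1).
Amide-side-chain residues here: none (0).
The two groups share no amino acid, so total = 1 + 0 = 1.

1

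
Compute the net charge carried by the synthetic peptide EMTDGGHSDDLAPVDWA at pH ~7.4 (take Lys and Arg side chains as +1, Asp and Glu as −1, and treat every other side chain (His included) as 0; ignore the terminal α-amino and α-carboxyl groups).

-5

Positive (K, R): none → +0.
Negative (D, E): E1, D4, D9, D10, D15 → −5.
Net charge = (+0) + (−5) = −5.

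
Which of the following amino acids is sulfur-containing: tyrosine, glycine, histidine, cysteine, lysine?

cysteine

The sulfur-bearing residues are cysteine (–SH) and methionine (–S–CH₃).
Of the listed options, only cysteine belongs to this group.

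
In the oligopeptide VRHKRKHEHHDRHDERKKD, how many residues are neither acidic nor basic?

1

Acidic: D, E. Basic: K, R, H. All other residues are neither.
Matching residues: V1.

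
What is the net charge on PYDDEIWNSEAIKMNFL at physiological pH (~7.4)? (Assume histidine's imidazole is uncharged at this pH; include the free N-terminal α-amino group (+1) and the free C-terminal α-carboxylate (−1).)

The side chains ionized at physiological pH are Lys/Arg (+1) and Asp/Glu (−1); with His treated as neutral, nothing else contributes.
Positive (K, R): K13 → +1.
Negative (D, E): D3, D4, E5, E10 → −4.
The N-terminus (+1) and C-terminus (−1) cancel.
Net charge = (+1) + (−4) = −3.

-3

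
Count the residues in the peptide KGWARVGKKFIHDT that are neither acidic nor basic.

8

Acidic: D, E. Basic: K, R, H. All other residues are neither.
Matching residues: G2, W3, A4, V6, G7, F10, I11, T14.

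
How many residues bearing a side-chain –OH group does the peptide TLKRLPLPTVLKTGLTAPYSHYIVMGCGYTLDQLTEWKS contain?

S, T, and Y are the three residues with a side-chain hydroxyl.
Matching residues: T1, T9, T13, T16, Y19, S20, Y22, Y29, T30, T35, S39.

11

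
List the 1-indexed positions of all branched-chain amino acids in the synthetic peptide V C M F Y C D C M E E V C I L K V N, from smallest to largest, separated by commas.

1, 12, 14, 15, 17

The BCAAs are Val, Leu, and Ile — aliphatic side chains with a branch point.
Matching residues: V1, V12, I14, L15, V17.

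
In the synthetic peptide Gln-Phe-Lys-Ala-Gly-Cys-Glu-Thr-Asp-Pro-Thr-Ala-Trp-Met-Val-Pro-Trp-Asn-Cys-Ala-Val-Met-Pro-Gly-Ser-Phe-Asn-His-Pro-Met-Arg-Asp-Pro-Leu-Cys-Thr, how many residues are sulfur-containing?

6

The sulfur-bearing residues are cysteine (–SH) and methionine (–S–CH₃).
Matching residues: Cys6, Met14, Cys19, Met22, Met30, Cys35.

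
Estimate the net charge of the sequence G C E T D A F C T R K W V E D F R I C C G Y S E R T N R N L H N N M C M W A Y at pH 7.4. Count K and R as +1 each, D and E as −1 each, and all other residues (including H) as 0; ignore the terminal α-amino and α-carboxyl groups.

Positive (K, R): R10, K11, R17, R25, R28 → +5.
Negative (D, E): E3, D5, E14, D15, E24 → −5.
Net charge = (+5) + (−5) = 0.

0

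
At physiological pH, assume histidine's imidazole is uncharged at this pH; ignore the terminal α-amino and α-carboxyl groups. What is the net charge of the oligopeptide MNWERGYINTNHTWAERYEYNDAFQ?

The side chains ionized at physiological pH are Lys/Arg (+1) and Asp/Glu (−1); with His treated as neutral, nothing else contributes.
Positive (K, R): R5, R17 → +2.
Negative (D, E): E4, E16, E19, D22 → −4.
Net charge = (+2) + (−4) = −2.

-2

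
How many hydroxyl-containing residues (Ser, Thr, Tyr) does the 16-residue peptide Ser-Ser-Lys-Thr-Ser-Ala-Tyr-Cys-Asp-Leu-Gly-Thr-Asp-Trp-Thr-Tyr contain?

8

Matching residues: Ser1, Ser2, Thr4, Ser5, Tyr7, Thr12, Thr15, Tyr16.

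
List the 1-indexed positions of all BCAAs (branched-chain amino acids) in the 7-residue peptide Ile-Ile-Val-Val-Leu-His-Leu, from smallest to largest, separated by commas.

1, 2, 3, 4, 5, 7

V, L, and I make up the branched-chain aliphatic group.
Matching residues: Ile1, Ile2, Val3, Val4, Leu5, Leu7.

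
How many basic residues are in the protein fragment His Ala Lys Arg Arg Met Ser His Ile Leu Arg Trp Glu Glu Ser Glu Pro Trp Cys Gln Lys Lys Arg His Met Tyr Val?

The basic amino acids are Lys (K), Arg (R), and His (H).
Matching residues: His1, Lys3, Arg4, Arg5, His8, Arg11, Lys21, Lys22, Arg23, His24.

10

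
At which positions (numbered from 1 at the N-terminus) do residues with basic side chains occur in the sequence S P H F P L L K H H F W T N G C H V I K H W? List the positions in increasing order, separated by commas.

Lysine (K), arginine (R), and histidine (H) have basic, nitrogen-containing side chains.
Matching residues: H3, K8, H9, H10, H17, K20, H21.

3, 8, 9, 10, 17, 20, 21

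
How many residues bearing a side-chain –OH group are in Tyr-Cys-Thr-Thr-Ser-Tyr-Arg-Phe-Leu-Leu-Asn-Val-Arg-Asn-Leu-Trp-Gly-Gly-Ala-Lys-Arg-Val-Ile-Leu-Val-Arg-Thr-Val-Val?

6

S, T, and Y are the three residues with a side-chain hydroxyl.
Matching residues: Tyr1, Thr3, Thr4, Ser5, Tyr6, Thr27.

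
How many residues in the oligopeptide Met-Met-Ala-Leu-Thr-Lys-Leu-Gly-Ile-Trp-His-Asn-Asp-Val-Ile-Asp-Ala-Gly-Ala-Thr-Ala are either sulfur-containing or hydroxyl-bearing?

4

Sulfur-containing: C, M. Hydroxyl-bearing: S, T, Y.
Sulfur-containing residues here: Met1, Met2 (2).
Hydroxyl-bearing residues here: Thr5, Thr20 (2).
The two groups share no amino acid, so total = 2 + 2 = 4.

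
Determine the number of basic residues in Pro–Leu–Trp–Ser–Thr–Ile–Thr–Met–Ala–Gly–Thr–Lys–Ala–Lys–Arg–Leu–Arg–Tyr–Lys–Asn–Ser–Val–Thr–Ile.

5

The basic amino acids are Lys (K), Arg (R), and His (H).
Matching residues: Lys12, Lys14, Arg15, Arg17, Lys19.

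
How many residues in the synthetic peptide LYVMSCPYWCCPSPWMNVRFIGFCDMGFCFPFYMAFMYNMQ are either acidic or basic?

Acidic: D, E. Basic: H, K, R.
Acidic residues here: D25 (1).
Basic residues here: R19 (1).
The two groups share no amino acid, so total = 1 + 1 = 2.

2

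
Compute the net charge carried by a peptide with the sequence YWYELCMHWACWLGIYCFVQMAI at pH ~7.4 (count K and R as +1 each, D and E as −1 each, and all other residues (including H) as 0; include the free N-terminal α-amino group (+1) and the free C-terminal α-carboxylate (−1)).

Positive (K, R): none → +0.
Negative (D, E): E4 → −1.
The N-terminus (+1) and C-terminus (−1) cancel.
Net charge = (+0) + (−1) = −1.

-1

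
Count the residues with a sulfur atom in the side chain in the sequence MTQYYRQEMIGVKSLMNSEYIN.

3

Only Cys (C) and Met (M) have a sulfur atom in the side chain.
Matching residues: M1, M9, M16.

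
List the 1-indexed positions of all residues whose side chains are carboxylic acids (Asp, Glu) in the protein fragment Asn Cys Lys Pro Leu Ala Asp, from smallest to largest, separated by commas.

Matching residues: Asp7.

7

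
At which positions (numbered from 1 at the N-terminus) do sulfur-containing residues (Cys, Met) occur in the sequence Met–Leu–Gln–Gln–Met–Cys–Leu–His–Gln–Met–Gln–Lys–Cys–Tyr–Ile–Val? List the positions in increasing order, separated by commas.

1, 5, 6, 10, 13

Matching residues: Met1, Met5, Cys6, Met10, Cys13.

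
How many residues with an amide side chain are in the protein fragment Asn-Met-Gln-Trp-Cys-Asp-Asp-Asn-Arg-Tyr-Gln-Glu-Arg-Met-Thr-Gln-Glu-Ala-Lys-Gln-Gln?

7

Asparagine (N) and glutamine (Q) have uncharged amide side chains.
Matching residues: Asn1, Gln3, Asn8, Gln11, Gln16, Gln20, Gln21.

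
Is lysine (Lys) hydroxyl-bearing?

No

The –OH-bearing residues are Ser, Thr (aliphatic alcohols), and Tyr (phenol).
Lysine is not in this group.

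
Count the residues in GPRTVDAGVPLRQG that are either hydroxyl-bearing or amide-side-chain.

2

Hydroxyl-bearing: S, T, Y. Amide-side-chain: N, Q.
Hydroxyl-bearing residues here: T4 (1).
Amide-side-chain residues here: Q13 (1).
The two groups share no amino acid, so total = 1 + 1 = 2.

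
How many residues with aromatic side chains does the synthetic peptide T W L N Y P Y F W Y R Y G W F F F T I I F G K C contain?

12

F, W, and Y each carry an aromatic ring on the side chain.
Matching residues: W2, Y5, Y7, F8, W9, Y10, Y12, W14, F15, F16, F17, F21.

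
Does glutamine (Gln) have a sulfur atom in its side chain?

No

Only Cys (C) and Met (M) have a sulfur atom in the side chain.
Glutamine is not in this group.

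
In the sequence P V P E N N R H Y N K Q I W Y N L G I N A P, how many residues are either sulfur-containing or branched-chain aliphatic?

Sulfur-containing: C, M. Branched-chain aliphatic: I, L, V.
Sulfur-containing residues here: none (0).
Branched-chain aliphatic residues here: V2, I13, L17, I19 (4).
The two groups share no amino acid, so total = 0 + 4 = 4.

4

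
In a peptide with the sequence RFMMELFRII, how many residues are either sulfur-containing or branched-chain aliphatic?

5

Sulfur-containing: C, M. Branched-chain aliphatic: I, L, V.
Sulfur-containing residues here: M3, M4 (2).
Branched-chain aliphatic residues here: L6, I9, I10 (3).
The two groups share no amino acid, so total = 2 + 3 = 5.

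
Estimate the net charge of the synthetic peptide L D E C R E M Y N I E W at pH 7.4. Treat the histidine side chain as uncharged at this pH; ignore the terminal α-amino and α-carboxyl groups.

Near pH 7.4, K and R contribute +1 each, D and E contribute −1 each, and every other side chain (His included, as stated) is uncharged.
Positive (K, R): R5 → +1.
Negative (D, E): D2, E3, E6, E11 → −4.
Net charge = (+1) + (−4) = −3.

-3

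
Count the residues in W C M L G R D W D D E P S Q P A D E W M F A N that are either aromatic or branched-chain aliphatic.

Aromatic: F, W, Y. Branched-chain aliphatic: I, L, V.
Aromatic residues here: W1, W8, W19, F21 (4).
Branched-chain aliphatic residues here: L4 (1).
The two groups share no amino acid, so total = 4 + 1 = 5.

5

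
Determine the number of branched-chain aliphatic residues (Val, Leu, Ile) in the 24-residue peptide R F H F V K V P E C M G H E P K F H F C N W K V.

Matching residues: V5, V7, V24.

3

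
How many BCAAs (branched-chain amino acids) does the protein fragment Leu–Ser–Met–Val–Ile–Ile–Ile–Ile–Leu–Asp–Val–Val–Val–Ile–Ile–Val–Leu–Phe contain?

V, L, and I make up the branched-chain aliphatic group.
Matching residues: Leu1, Val4, Ile5, Ile6, Ile7, Ile8, Leu9, Val11, Val12, Val13, Ile14, Ile15, Val16, Leu17.

14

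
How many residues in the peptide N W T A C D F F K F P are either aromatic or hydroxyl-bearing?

5

Aromatic: F, W, Y. Hydroxyl-bearing: S, T, Y.
Aromatic residues here: W2, F7, F8, F10 (4).
Hydroxyl-bearing residues here: T3 (1).
(Y belongs to both groups, but none appear in this sequence.) Total = 4 + 1 = 5.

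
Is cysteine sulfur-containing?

Only Cys (C) and Met (M) have a sulfur atom in the side chain.
Cysteine is in this group.

Yes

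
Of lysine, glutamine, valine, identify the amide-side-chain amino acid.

glutamine

The amide-side-chain residues are Asn (N) and Gln (Q).
Of the listed options, only glutamine belongs to this group.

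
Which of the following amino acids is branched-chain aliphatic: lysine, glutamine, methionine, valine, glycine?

Valine (V), leucine (L), and isoleucine (I) are the branched-chain amino acids.
Of the listed options, only valine belongs to this group.

valine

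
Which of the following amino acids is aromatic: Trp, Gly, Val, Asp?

Trp

The aromatic amino acids are Phe (F, benzyl), Trp (W, indole), and Tyr (Y, phenol).
Of the listed options, only Trp belongs to this group.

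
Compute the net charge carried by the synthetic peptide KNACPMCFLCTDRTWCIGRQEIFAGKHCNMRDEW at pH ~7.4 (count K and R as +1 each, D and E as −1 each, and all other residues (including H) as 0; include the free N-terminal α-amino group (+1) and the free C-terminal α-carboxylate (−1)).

+1

Positive (K, R): K1, R13, R19, K26, R31 → +5.
Negative (D, E): D12, E21, D32, E33 → −4.
The N-terminus (+1) and C-terminus (−1) cancel.
Net charge = (+5) + (−4) = +1.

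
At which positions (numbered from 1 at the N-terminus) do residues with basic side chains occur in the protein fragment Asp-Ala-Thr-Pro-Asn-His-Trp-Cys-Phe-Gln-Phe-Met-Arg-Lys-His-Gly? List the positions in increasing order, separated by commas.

6, 13, 14, 15

K, R, and H are the three residues with basic side chains (ε-amine, guanidinium, and imidazole respectively).
Matching residues: His6, Arg13, Lys14, His15.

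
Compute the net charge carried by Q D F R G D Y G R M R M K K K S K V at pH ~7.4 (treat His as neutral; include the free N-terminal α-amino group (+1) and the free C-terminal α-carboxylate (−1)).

Near pH 7.4, K and R contribute +1 each, D and E contribute −1 each, and every other side chain (His included, as stated) is uncharged.
Positive (K, R): R4, R9, R11, K13, K14, K15, K17 → +7.
Negative (D, E): D2, D6 → −2.
The N-terminus (+1) and C-terminus (−1) cancel.
Net charge = (+7) + (−2) = +5.

+5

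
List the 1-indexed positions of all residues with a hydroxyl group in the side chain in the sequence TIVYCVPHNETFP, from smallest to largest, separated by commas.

1, 4, 11

The –OH-bearing residues are Ser, Thr (aliphatic alcohols), and Tyr (phenol).
Matching residues: T1, Y4, T11.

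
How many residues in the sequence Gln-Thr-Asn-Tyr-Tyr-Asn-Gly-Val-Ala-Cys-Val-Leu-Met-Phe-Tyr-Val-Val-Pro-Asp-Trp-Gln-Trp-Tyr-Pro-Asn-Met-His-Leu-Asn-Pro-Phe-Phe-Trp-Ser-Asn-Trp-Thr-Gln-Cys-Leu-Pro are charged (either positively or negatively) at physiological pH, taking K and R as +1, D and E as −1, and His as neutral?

1

Charged side chains at pH ~7.4: K, R (positive); D, E (negative).
Matching residues: Asp19.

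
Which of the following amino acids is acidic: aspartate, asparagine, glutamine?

aspartate

Only D (aspartate) and E (glutamate) carry a side-chain carboxylic acid.
Of the listed options, only aspartate belongs to this group.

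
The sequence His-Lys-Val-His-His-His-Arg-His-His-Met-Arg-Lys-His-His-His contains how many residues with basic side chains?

The basic amino acids are Lys (K), Arg (R), and His (H).
Matching residues: His1, Lys2, His4, His5, His6, Arg7, His8, His9, Arg11, Lys12, His13, His14, His15.

13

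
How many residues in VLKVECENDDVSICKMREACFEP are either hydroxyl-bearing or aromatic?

Hydroxyl-bearing: S, T, Y. Aromatic: F, W, Y.
Hydroxyl-bearing residues here: S12 (1).
Aromatic residues here: F21 (1).
(Y belongs to both groups, but none appear in this sequence.) Total = 1 + 1 = 2.

2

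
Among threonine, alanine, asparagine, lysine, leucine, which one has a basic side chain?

K, R, and H are the three residues with basic side chains (ε-amine, guanidinium, and imidazole respectively).
Of the listed options, only lysine belongs to this group.

lysine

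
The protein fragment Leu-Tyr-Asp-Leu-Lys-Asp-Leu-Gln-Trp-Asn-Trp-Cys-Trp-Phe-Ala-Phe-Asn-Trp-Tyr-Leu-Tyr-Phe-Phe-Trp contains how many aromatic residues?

12

The aromatic amino acids are Phe (F, benzyl), Trp (W, indole), and Tyr (Y, phenol).
Matching residues: Tyr2, Trp9, Trp11, Trp13, Phe14, Phe16, Trp18, Tyr19, Tyr21, Phe22, Phe23, Trp24.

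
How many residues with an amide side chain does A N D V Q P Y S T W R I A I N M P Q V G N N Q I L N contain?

8

The amide-side-chain residues are Asn (N) and Gln (Q).
Matching residues: N2, Q5, N15, Q18, N21, N22, Q23, N26.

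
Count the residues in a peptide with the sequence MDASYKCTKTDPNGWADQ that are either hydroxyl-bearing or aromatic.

Hydroxyl-bearing: S, T, Y. Aromatic: F, W, Y.
Hydroxyl-bearing residues here: S4, Y5, T8, T10 (4).
Aromatic residues here: Y5, W15 (2).
Y is in both groups, so the 1 Y residue must not be double-counted.
Total = 4 + 2 − 1 = 5.

5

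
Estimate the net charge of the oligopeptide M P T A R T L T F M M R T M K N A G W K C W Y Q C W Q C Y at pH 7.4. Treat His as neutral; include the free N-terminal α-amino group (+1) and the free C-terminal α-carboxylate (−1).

At pH ~7.4 the Lys and Arg side chains are protonated (+1), the Asp and Glu side chains are deprotonated (−1), and with His taken as neutral all other side chains carry no charge.
Positive (K, R): R5, R12, K15, K20 → +4.
Negative (D, E): none → −0.
The N-terminus (+1) and C-terminus (−1) cancel.
Net charge = (+4) + (−0) = +4.

+4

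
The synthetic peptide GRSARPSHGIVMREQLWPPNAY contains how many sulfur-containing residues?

1

Only Cys (C) and Met (M) have a sulfur atom in the side chain.
Matching residues: M12.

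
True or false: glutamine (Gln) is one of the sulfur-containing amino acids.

The sulfur-bearing residues are cysteine (–SH) and methionine (–S–CH₃).
Glutamine is not in this group.

False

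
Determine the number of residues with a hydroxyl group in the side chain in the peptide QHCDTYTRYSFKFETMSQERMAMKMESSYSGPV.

11

S, T, and Y are the three residues with a side-chain hydroxyl.
Matching residues: T5, Y6, T7, Y9, S10, T15, S17, S27, S28, Y29, S30.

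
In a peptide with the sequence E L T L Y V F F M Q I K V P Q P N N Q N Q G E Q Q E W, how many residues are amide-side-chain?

The amide-side-chain residues are Asn (N) and Gln (Q).
Matching residues: Q10, Q15, N17, N18, Q19, N20, Q21, Q24, Q25.

9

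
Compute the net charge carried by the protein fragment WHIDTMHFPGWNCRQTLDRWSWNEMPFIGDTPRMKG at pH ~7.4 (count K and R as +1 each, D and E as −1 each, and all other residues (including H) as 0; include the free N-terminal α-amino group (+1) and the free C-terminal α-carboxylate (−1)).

0

Positive (K, R): R14, R19, R33, K35 → +4.
Negative (D, E): D4, D18, E24, D30 → −4.
The N-terminus (+1) and C-terminus (−1) cancel.
Net charge = (+4) + (−4) = 0.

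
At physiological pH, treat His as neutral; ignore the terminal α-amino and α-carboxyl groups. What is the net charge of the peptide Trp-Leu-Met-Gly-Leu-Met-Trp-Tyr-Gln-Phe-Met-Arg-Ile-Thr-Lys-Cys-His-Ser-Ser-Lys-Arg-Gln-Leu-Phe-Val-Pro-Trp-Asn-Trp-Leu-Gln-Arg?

+5

At pH ~7.4 the Lys and Arg side chains are protonated (+1), the Asp and Glu side chains are deprotonated (−1), and with His taken as neutral all other side chains carry no charge.
Positive (K, R): Arg12, Lys15, Lys20, Arg21, Arg32 → +5.
Negative (D, E): none → −0.
Net charge = (+5) + (−0) = +5.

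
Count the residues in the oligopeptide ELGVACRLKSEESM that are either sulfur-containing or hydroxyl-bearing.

Sulfur-containing: C, M. Hydroxyl-bearing: S, T, Y.
Sulfur-containing residues here: C6, M14 (2).
Hydroxyl-bearing residues here: S10, S13 (2).
The two groups share no amino acid, so total = 2 + 2 = 4.

4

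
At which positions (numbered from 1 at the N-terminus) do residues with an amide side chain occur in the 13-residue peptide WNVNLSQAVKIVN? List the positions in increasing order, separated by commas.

Asparagine (N) and glutamine (Q) have uncharged amide side chains.
Matching residues: N2, N4, Q7, N13.

2, 4, 7, 13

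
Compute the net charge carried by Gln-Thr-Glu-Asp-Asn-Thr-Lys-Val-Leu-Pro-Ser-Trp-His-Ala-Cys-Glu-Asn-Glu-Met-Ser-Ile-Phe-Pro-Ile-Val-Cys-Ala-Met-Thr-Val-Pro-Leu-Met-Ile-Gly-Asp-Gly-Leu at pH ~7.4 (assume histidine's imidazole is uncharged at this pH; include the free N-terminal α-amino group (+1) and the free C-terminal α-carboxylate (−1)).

At pH ~7.4 the Lys and Arg side chains are protonated (+1), the Asp and Glu side chains are deprotonated (−1), and with His taken as neutral all other side chains carry no charge.
Positive (K, R): Lys7 → +1.
Negative (D, E): Glu3, Asp4, Glu16, Glu18, Asp36 → −5.
The N-terminus (+1) and C-terminus (−1) cancel.
Net charge = (+1) + (−5) = −4.

-4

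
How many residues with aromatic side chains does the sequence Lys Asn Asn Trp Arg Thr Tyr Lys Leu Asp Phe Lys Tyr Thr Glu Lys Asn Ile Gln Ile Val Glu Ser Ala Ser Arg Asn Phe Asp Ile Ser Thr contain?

5

The aromatic amino acids are Phe (F, benzyl), Trp (W, indole), and Tyr (Y, phenol).
Matching residues: Trp4, Tyr7, Phe11, Tyr13, Phe28.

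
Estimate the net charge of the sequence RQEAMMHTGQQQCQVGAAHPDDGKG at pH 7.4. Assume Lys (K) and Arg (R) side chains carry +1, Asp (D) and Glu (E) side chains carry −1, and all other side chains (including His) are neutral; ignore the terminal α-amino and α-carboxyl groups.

-1

Positive (K, R): R1, K24 → +2.
Negative (D, E): E3, D21, D22 → −3.
Net charge = (+2) + (−3) = −1.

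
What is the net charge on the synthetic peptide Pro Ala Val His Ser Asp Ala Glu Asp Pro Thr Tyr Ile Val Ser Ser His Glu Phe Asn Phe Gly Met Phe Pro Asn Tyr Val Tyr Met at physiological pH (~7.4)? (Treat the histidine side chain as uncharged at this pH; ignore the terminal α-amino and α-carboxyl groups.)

-4

The side chains ionized at physiological pH are Lys/Arg (+1) and Asp/Glu (−1); with His treated as neutral, nothing else contributes.
Positive (K, R): none → +0.
Negative (D, E): Asp6, Glu8, Asp9, Glu18 → −4.
Net charge = (+0) + (−4) = −4.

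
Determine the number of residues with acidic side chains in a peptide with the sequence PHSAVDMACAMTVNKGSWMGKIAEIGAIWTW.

2

The acidic residues are Asp (D) and Glu (E), whose side chains end in a carboxylate group.
Matching residues: D6, E24.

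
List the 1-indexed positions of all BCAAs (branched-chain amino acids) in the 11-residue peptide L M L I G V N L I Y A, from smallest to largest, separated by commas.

1, 3, 4, 6, 8, 9

Valine (V), leucine (L), and isoleucine (I) are the branched-chain amino acids.
Matching residues: L1, L3, I4, V6, L8, I9.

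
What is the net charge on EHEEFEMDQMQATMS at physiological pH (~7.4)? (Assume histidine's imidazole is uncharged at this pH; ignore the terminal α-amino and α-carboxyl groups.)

-5

At pH ~7.4 the Lys and Arg side chains are protonated (+1), the Asp and Glu side chains are deprotonated (−1), and with His taken as neutral all other side chains carry no charge.
Positive (K, R): none → +0.
Negative (D, E): E1, E3, E4, E6, D8 → −5.
Net charge = (+0) + (−5) = −5.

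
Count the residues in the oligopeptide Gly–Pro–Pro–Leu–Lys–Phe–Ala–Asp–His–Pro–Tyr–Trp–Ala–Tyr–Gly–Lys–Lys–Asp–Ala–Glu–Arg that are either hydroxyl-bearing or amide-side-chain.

Hydroxyl-bearing: S, T, Y. Amide-side-chain: N, Q.
Hydroxyl-bearing residues here: Tyr11, Tyr14 (2).
Amide-side-chain residues here: none (0).
The two groups share no amino acid, so total = 2 + 0 = 2.

2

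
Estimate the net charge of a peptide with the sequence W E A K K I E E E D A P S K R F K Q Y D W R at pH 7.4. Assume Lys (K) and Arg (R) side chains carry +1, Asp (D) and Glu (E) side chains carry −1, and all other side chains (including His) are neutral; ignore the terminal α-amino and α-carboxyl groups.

Positive (K, R): K4, K5, K14, R15, K17, R22 → +6.
Negative (D, E): E2, E7, E8, E9, D10, D20 → −6.
Net charge = (+6) + (−6) = 0.

0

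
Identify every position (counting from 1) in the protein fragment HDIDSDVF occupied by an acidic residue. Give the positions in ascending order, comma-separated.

2, 4, 6

Aspartate (D) and glutamate (E) have carboxylic-acid side chains and are the acidic amino acids.
Matching residues: D2, D4, D6.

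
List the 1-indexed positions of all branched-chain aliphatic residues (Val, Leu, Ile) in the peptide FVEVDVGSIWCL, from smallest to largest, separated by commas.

2, 4, 6, 9, 12

Matching residues: V2, V4, V6, I9, L12.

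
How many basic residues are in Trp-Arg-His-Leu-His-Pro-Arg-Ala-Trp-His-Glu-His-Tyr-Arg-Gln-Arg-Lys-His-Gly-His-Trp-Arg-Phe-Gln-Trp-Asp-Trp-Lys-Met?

13

The basic amino acids are Lys (K), Arg (R), and His (H).
Matching residues: Arg2, His3, His5, Arg7, His10, His12, Arg14, Arg16, Lys17, His18, His20, Arg22, Lys28.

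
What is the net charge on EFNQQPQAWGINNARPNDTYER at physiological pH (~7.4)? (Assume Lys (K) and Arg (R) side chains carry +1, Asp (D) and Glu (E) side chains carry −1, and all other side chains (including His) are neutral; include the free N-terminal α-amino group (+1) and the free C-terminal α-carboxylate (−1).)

Positive (K, R): R15, R22 → +2.
Negative (D, E): E1, D18, E21 → −3.
The N-terminus (+1) and C-terminus (−1) cancel.
Net charge = (+2) + (−3) = −1.

-1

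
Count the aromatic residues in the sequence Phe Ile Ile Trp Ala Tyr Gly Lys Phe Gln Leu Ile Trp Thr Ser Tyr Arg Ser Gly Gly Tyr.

The aromatic amino acids are Phe (F, benzyl), Trp (W, indole), and Tyr (Y, phenol).
Matching residues: Phe1, Trp4, Tyr6, Phe9, Trp13, Tyr16, Tyr21.

7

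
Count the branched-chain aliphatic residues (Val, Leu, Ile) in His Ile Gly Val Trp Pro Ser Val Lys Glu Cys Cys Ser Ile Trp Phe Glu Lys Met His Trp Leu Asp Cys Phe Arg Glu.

Matching residues: Ile2, Val4, Val8, Ile14, Leu22.

5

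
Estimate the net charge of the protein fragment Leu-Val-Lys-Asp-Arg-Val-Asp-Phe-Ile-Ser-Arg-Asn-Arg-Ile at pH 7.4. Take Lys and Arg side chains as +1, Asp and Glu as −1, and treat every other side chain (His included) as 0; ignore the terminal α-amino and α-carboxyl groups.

Positive (K, R): Lys3, Arg5, Arg11, Arg13 → +4.
Negative (D, E): Asp4, Asp7 → −2.
Net charge = (+4) + (−2) = +2.

+2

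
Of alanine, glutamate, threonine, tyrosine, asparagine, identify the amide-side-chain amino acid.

Asparagine (N) and glutamine (Q) have uncharged amide side chains.
Of the listed options, only asparagine belongs to this group.

asparagine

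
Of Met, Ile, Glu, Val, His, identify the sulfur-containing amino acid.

The sulfur-bearing residues are cysteine (–SH) and methionine (–S–CH₃).
Of the listed options, only Met belongs to this group.

Met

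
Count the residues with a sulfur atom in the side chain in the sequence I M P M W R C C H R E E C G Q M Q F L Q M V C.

The sulfur-bearing residues are cysteine (–SH) and methionine (–S–CH₃).
Matching residues: M2, M4, C7, C8, C13, M16, M21, C23.

8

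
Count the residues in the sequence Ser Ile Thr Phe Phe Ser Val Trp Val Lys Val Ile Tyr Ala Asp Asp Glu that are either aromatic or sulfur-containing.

4

Aromatic: F, W, Y. Sulfur-containing: C, M.
Aromatic residues here: Phe4, Phe5, Trp8, Tyr13 (4).
Sulfur-containing residues here: none (0).
The two groups share no amino acid, so total = 4 + 0 = 4.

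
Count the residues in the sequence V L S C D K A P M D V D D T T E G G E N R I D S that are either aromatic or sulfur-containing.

2

Aromatic: F, W, Y. Sulfur-containing: C, M.
Aromatic residues here: none (0).
Sulfur-containing residues here: C4, M9 (2).
The two groups share no amino acid, so total = 0 + 2 = 2.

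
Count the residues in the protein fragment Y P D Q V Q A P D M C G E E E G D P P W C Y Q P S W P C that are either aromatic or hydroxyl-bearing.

5

Aromatic: F, W, Y. Hydroxyl-bearing: S, T, Y.
Aromatic residues here: Y1, W20, Y22, W26 (4).
Hydroxyl-bearing residues here: Y1, Y22, S25 (3).
Y is in both groups, so the 2 Y residues must not be double-counted.
Total = 4 + 3 − 2 = 5.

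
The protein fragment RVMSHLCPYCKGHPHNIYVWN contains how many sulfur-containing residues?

3

The sulfur-bearing residues are cysteine (–SH) and methionine (–S–CH₃).
Matching residues: M3, C7, C10.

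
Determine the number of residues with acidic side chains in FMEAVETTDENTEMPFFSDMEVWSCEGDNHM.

9

Only D (aspartate) and E (glutamate) carry a side-chain carboxylic acid.
Matching residues: E3, E6, D9, E10, E13, D19, E21, E26, D28.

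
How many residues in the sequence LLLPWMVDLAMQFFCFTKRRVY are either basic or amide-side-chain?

4

Basic: H, K, R. Amide-side-chain: N, Q.
Basic residues here: K18, R19, R20 (3).
Amide-side-chain residues here: Q12 (1).
The two groups share no amino acid, so total = 3 + 1 = 4.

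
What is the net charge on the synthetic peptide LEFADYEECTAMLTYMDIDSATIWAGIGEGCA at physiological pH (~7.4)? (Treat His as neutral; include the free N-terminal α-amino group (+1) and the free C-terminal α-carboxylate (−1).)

Near pH 7.4, K and R contribute +1 each, D and E contribute −1 each, and every other side chain (His included, as stated) is uncharged.
Positive (K, R): none → +0.
Negative (D, E): E2, D5, E7, E8, D17, D19, E29 → −7.
The N-terminus (+1) and C-terminus (−1) cancel.
Net charge = (+0) + (−7) = −7.

-7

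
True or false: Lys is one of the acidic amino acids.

Aspartate (D) and glutamate (E) have carboxylic-acid side chains and are the acidic amino acids.
Lysine is not in this group.

False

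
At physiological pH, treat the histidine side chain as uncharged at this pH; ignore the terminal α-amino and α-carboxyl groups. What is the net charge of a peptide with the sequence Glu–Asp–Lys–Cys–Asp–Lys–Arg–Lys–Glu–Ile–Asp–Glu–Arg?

-1

Near pH 7.4, K and R contribute +1 each, D and E contribute −1 each, and every other side chain (His included, as stated) is uncharged.
Positive (K, R): Lys3, Lys6, Arg7, Lys8, Arg13 → +5.
Negative (D, E): Glu1, Asp2, Asp5, Glu9, Asp11, Glu12 → −6.
Net charge = (+5) + (−6) = −1.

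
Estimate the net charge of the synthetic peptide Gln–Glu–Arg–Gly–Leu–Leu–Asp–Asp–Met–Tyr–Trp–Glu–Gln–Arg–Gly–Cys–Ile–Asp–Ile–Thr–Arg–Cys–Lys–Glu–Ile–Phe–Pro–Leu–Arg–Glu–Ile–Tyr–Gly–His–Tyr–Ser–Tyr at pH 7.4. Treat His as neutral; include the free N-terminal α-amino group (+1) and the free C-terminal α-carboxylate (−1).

-2

Near pH 7.4, K and R contribute +1 each, D and E contribute −1 each, and every other side chain (His included, as stated) is uncharged.
Positive (K, R): Arg3, Arg14, Arg21, Lys23, Arg29 → +5.
Negative (D, E): Glu2, Asp7, Asp8, Glu12, Asp18, Glu24, Glu30 → −7.
The N-terminus (+1) and C-terminus (−1) cancel.
Net charge = (+5) + (−7) = −2.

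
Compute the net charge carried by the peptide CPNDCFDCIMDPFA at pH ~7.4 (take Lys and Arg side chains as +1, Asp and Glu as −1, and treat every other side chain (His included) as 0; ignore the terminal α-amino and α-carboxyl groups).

Positive (K, R): none → +0.
Negative (D, E): D4, D7, D11 → −3.
Net charge = (+0) + (−3) = −3.

-3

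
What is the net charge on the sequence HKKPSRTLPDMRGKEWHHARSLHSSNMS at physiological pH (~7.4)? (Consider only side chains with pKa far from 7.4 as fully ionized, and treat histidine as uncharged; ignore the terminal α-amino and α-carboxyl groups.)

+4

Near pH 7.4, K and R contribute +1 each, D and E contribute −1 each, and every other side chain (His included, as stated) is uncharged.
Positive (K, R): K2, K3, R6, R12, K14, R20 → +6.
Negative (D, E): D10, E15 → −2.
Net charge = (+6) + (−2) = +4.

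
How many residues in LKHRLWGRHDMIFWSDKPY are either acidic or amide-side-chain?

2

Acidic: D, E. Amide-side-chain: N, Q.
Acidic residues here: D10, D16 (2).
Amide-side-chain residues here: none (0).
The two groups share no amino acid, so total = 2 + 0 = 2.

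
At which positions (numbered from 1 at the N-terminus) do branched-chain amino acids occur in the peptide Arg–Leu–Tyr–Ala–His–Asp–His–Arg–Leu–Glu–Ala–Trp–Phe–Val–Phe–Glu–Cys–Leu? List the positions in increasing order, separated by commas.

2, 9, 14, 18

The BCAAs are Val, Leu, and Ile — aliphatic side chains with a branch point.
Matching residues: Leu2, Leu9, Val14, Leu18.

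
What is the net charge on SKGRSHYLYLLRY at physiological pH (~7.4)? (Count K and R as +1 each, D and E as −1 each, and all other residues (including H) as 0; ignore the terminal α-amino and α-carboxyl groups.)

+3

Positive (K, R): K2, R4, R12 → +3.
Negative (D, E): none → −0.
Net charge = (+3) + (−0) = +3.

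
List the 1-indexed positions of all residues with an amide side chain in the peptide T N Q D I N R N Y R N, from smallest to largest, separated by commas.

2, 3, 6, 8, 11

The amide-side-chain residues are Asn (N) and Gln (Q).
Matching residues: N2, Q3, N6, N8, N11.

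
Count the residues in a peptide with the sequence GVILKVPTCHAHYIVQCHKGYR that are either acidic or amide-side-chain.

1

Acidic: D, E. Amide-side-chain: N, Q.
Acidic residues here: none (0).
Amide-side-chain residues here: Q16 (1).
The two groups share no amino acid, so total = 0 + 1 = 1.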